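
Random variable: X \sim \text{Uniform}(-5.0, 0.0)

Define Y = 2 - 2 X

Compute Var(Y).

For Y = aX + b: Var(Y) = a² * Var(X)
Var(X) = (0 + 5)^2/12 = 2.0833333
Var(Y) = (-2)² * 2.0833333 = 4 * 2.0833333 = 8.3333333

8.3333333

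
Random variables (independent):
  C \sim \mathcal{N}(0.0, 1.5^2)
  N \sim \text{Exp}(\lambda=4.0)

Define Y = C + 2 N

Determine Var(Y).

For independent RVs: Var(aX + bY) = a²Var(X) + b²Var(Y)
Var(C) = 2.25
Var(N) = 0.0625
Var(Y) = 1²*2.25 + 2²*0.0625
= 1*2.25 + 4*0.0625 = 2.5

2.5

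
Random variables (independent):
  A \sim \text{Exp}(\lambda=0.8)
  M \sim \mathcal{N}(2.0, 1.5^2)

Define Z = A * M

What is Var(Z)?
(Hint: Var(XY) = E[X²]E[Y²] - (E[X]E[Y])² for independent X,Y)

Var(XY) = E[X²]E[Y²] - (E[X]E[Y])²
E[A] = 1.25, Var(A) = 1.5625
E[M] = 2, Var(M) = 2.25
E[A²] = 1.5625 + 1.25² = 3.125
E[M²] = 2.25 + 2² = 6.25
Var(Z) = 3.125*6.25 - (1.25*2)²
= 19.53125 - 6.25 = 13.28125

13.28125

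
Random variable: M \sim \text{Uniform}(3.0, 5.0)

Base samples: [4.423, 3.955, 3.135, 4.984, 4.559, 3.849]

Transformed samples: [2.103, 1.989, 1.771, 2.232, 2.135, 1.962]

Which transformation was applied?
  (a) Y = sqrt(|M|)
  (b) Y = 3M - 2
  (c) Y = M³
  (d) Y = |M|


Checking option (a) Y = sqrt(|M|):
  M = 4.423 -> Y = 2.103 ✓
  M = 3.955 -> Y = 1.989 ✓
  M = 3.135 -> Y = 1.771 ✓
All samples match this transformation.

(a) sqrt(|M|)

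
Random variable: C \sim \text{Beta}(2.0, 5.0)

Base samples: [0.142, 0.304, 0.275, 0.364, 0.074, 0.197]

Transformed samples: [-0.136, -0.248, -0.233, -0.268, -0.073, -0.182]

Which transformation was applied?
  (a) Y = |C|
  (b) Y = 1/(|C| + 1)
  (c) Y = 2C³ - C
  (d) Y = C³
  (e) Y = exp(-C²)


Checking option (c) Y = 2C³ - C:
  C = 0.142 -> Y = -0.136 ✓
  C = 0.304 -> Y = -0.248 ✓
  C = 0.275 -> Y = -0.233 ✓
All samples match this transformation.

(c) 2C³ - C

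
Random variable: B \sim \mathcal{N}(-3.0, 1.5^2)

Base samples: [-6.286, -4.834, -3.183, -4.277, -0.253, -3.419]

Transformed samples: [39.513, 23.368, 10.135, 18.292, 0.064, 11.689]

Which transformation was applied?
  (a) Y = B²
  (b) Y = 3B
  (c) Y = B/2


Checking option (a) Y = B²:
  B = -6.286 -> Y = 39.513 ✓
  B = -4.834 -> Y = 23.368 ✓
  B = -3.183 -> Y = 10.135 ✓
All samples match this transformation.

(a) B²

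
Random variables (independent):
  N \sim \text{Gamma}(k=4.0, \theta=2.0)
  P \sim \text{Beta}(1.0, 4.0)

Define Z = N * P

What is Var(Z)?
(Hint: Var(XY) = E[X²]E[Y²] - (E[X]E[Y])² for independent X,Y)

Var(XY) = E[X²]E[Y²] - (E[X]E[Y])²
E[N] = 8, Var(N) = 16
E[P] = 0.2, Var(P) = 0.026666667
E[N²] = 16 + 8² = 80
E[P²] = 0.026666667 + 0.2² = 0.066666667
Var(Z) = 80*0.066666667 - (8*0.2)²
= 5.3333333 - 2.56 = 2.7733333

2.7733333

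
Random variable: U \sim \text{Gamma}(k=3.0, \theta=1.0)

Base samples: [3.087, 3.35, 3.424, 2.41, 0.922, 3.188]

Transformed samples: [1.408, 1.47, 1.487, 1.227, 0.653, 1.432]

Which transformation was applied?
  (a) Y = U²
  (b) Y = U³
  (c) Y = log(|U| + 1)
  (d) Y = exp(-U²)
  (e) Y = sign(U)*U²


Checking option (c) Y = log(|U| + 1):
  U = 3.087 -> Y = 1.408 ✓
  U = 3.35 -> Y = 1.47 ✓
  U = 3.424 -> Y = 1.487 ✓
All samples match this transformation.

(c) log(|U| + 1)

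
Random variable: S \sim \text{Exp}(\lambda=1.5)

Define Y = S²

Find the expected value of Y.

Using E[X²] = Var(X) + (E[X])²:
E[S] = 0.66666667
Var(S) = 1/1.5^2 = 0.44444444
E[S²] = 0.44444444 + 0.66666667² = 0.44444444 + 0.44444444 = 0.88888889

0.88888889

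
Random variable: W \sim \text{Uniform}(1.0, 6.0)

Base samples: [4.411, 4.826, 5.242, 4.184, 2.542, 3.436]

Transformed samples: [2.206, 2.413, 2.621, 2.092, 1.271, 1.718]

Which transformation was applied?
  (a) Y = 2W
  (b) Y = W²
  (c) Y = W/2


Checking option (c) Y = W/2:
  W = 4.411 -> Y = 2.206 ✓
  W = 4.826 -> Y = 2.413 ✓
  W = 5.242 -> Y = 2.621 ✓
All samples match this transformation.

(c) W/2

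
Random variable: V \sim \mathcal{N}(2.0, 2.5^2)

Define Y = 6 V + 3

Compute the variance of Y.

For Y = aV + b: Var(Y) = a² * Var(V)
Var(V) = 2.5^2 = 6.25
Var(Y) = 6² * 6.25 = 36 * 6.25 = 225

225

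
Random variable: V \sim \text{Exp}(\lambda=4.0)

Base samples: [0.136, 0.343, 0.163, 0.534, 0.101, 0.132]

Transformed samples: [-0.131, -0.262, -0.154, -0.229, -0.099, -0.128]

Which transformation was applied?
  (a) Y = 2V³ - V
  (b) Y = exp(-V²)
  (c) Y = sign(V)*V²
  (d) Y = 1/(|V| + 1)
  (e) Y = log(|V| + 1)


Checking option (a) Y = 2V³ - V:
  V = 0.136 -> Y = -0.131 ✓
  V = 0.343 -> Y = -0.262 ✓
  V = 0.163 -> Y = -0.154 ✓
All samples match this transformation.

(a) 2V³ - V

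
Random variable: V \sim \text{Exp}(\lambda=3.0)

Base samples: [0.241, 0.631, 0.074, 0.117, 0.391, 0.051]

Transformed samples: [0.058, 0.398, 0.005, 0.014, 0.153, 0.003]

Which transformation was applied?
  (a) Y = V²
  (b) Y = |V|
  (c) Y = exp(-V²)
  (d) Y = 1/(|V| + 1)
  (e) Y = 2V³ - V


Checking option (a) Y = V²:
  V = 0.241 -> Y = 0.058 ✓
  V = 0.631 -> Y = 0.398 ✓
  V = 0.074 -> Y = 0.005 ✓
All samples match this transformation.

(a) V²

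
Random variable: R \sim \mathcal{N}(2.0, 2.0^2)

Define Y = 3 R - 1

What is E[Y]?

For Y = 3R - 1:
E[Y] = 3 * E[R] - 1
E[R] = 2.0 = 2
E[Y] = 3 * 2 - 1 = 5

5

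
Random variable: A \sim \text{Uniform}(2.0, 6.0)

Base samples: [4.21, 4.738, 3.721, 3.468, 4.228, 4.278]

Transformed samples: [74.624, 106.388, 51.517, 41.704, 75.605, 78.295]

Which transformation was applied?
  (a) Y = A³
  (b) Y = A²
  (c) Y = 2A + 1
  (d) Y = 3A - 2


Checking option (a) Y = A³:
  A = 4.21 -> Y = 74.624 ✓
  A = 4.738 -> Y = 106.388 ✓
  A = 3.721 -> Y = 51.517 ✓
All samples match this transformation.

(a) A³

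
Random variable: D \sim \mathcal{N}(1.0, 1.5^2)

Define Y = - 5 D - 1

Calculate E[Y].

For Y = -5D - 1:
E[Y] = -5 * E[D] - 1
E[D] = 1.0 = 1
E[Y] = -5 * 1 - 1 = -6

-6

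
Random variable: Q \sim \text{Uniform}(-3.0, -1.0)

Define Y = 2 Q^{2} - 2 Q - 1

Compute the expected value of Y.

E[Y] = 2*E[Q²] - 2*E[Q] - 1
E[Q] = -2
E[Q²] = Var(Q) + (E[Q])² = 0.33333333 + 4 = 4.3333333
E[Y] = 2*4.3333333 - 2*(-2) - 1 = 11.666667

11.666667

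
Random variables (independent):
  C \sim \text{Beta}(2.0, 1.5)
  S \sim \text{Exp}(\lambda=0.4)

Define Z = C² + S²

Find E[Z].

E[Z] = E[C²] + E[S²]
E[C²] = Var(C) + E[C]² = 0.054421769 + 0.32653061 = 0.38095238
E[S²] = Var(S) + E[S]² = 6.25 + 6.25 = 12.5
E[Z] = 0.38095238 + 12.5 = 12.880952

12.880952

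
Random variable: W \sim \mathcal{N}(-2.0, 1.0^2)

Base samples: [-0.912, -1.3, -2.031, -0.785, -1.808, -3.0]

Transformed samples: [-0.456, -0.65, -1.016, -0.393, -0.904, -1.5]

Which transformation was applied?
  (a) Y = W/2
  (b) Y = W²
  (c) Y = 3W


Checking option (a) Y = W/2:
  W = -0.912 -> Y = -0.456 ✓
  W = -1.3 -> Y = -0.65 ✓
  W = -2.031 -> Y = -1.016 ✓
All samples match this transformation.

(a) W/2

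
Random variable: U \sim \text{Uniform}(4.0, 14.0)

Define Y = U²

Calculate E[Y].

Using E[X²] = Var(X) + (E[X])²:
E[U] = 9
Var(U) = (14 - 4)^2/12 = 8.3333333
E[U²] = 8.3333333 + 9² = 8.3333333 + 81 = 89.333333

89.333333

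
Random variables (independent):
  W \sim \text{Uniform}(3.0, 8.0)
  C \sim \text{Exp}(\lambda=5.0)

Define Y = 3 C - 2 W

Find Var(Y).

For independent RVs: Var(aX + bY) = a²Var(X) + b²Var(Y)
Var(W) = 2.0833333
Var(C) = 0.04
Var(Y) = (-2)²*2.0833333 + 3²*0.04
= 4*2.0833333 + 9*0.04 = 8.6933333

8.6933333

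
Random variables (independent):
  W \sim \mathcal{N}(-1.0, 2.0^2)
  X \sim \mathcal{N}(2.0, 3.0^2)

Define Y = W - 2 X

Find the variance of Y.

For independent RVs: Var(aX + bY) = a²Var(X) + b²Var(Y)
Var(W) = 4
Var(X) = 9
Var(Y) = 1²*4 + (-2)²*9
= 1*4 + 4*9 = 40

40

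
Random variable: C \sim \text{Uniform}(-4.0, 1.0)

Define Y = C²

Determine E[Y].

Using E[X²] = Var(X) + (E[X])²:
E[C] = -1.5
Var(C) = (1 + 4)^2/12 = 2.0833333
E[C²] = 2.0833333 + (-1.5)² = 2.0833333 + 2.25 = 4.3333333

4.3333333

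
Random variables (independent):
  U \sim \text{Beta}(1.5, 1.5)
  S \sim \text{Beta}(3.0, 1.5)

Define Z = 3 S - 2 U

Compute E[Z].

E[Z] = -2*E[U] + 3*E[S]
E[U] = 0.5
E[S] = 0.66666667
E[Z] = -2*0.5 + 3*0.66666667 = 1

1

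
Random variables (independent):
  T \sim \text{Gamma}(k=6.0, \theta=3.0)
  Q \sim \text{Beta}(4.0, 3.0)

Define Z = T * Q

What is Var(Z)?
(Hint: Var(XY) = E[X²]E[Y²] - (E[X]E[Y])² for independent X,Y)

Var(XY) = E[X²]E[Y²] - (E[X]E[Y])²
E[T] = 18, Var(T) = 54
E[Q] = 0.57142857, Var(Q) = 0.030612245
E[T²] = 54 + 18² = 378
E[Q²] = 0.030612245 + 0.57142857² = 0.35714286
Var(Z) = 378*0.35714286 - (18*0.57142857)²
= 135 - 105.79592 = 29.204082

29.204082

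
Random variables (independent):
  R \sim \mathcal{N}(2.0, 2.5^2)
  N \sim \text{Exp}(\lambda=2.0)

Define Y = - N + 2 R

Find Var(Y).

For independent RVs: Var(aX + bY) = a²Var(X) + b²Var(Y)
Var(R) = 6.25
Var(N) = 0.25
Var(Y) = 2²*6.25 + (-1)²*0.25
= 4*6.25 + 1*0.25 = 25.25

25.25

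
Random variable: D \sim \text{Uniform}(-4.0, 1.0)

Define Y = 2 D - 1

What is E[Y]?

For Y = 2D - 1:
E[Y] = 2 * E[D] - 1
E[D] = (-4 + 1)/2 = -1.5
E[Y] = 2 * (-1.5) - 1 = -4

-4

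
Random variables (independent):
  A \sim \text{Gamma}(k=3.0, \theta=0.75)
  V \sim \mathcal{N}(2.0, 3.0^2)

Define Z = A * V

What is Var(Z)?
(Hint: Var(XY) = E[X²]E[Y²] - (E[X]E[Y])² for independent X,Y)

Var(XY) = E[X²]E[Y²] - (E[X]E[Y])²
E[A] = 2.25, Var(A) = 1.6875
E[V] = 2, Var(V) = 9
E[A²] = 1.6875 + 2.25² = 6.75
E[V²] = 9 + 2² = 13
Var(Z) = 6.75*13 - (2.25*2)²
= 87.75 - 20.25 = 67.5

67.5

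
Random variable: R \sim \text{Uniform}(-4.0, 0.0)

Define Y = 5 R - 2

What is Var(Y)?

For Y = aR + b: Var(Y) = a² * Var(R)
Var(R) = (0 + 4)^2/12 = 1.3333333
Var(Y) = 5² * 1.3333333 = 25 * 1.3333333 = 33.333333

33.333333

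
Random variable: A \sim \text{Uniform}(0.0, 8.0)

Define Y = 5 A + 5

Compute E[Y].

For Y = 5A + 5:
E[Y] = 5 * E[A] + 5
E[A] = (0 + 8)/2 = 4
E[Y] = 5 * 4 + 5 = 25

25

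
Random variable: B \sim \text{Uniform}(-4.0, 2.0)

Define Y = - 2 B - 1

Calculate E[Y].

For Y = -2B - 1:
E[Y] = -2 * E[B] - 1
E[B] = (-4 + 2)/2 = -1
E[Y] = -2 * (-1) - 1 = 1

1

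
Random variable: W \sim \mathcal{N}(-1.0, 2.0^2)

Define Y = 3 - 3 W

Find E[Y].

For Y = -3W + 3:
E[Y] = -3 * E[W] + 3
E[W] = -1.0 = -1
E[Y] = -3 * (-1) + 3 = 6

6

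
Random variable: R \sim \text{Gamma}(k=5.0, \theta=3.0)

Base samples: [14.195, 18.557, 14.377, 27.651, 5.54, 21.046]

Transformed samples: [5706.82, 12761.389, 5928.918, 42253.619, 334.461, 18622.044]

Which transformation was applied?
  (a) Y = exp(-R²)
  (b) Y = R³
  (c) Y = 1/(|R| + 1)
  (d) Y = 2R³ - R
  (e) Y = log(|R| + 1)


Checking option (d) Y = 2R³ - R:
  R = 14.195 -> Y = 5706.82 ✓
  R = 18.557 -> Y = 12761.389 ✓
  R = 14.377 -> Y = 5928.918 ✓
All samples match this transformation.

(d) 2R³ - R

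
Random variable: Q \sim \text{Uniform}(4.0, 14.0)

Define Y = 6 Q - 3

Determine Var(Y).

For Y = aQ + b: Var(Y) = a² * Var(Q)
Var(Q) = (14 - 4)^2/12 = 8.3333333
Var(Y) = 6² * 8.3333333 = 36 * 8.3333333 = 300

300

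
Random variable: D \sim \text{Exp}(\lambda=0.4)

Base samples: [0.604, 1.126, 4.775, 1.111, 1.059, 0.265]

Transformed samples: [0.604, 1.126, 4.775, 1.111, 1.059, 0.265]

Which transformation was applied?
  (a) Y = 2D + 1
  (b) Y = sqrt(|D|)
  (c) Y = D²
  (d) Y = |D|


Checking option (d) Y = |D|:
  D = 0.604 -> Y = 0.604 ✓
  D = 1.126 -> Y = 1.126 ✓
  D = 4.775 -> Y = 4.775 ✓
All samples match this transformation.

(d) |D|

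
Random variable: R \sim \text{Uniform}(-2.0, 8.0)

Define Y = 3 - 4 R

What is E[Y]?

For Y = -4R + 3:
E[Y] = -4 * E[R] + 3
E[R] = (-2 + 8)/2 = 3
E[Y] = -4 * 3 + 3 = -9

-9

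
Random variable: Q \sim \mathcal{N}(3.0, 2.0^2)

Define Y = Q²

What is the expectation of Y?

Using E[X²] = Var(X) + (E[X])²:
E[Q] = 3
Var(Q) = 2.0^2 = 4
E[Q²] = 4 + 3² = 4 + 9 = 13

13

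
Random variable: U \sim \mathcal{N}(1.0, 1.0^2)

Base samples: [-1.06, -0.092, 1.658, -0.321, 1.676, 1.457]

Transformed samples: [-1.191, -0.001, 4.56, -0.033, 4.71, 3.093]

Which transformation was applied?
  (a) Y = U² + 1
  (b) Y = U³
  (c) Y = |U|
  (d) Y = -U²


Checking option (b) Y = U³:
  U = -1.06 -> Y = -1.191 ✓
  U = -0.092 -> Y = -0.001 ✓
  U = 1.658 -> Y = 4.56 ✓
All samples match this transformation.

(b) U³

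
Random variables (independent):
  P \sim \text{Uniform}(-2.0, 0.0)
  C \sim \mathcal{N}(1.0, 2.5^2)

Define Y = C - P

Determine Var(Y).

For independent RVs: Var(aX + bY) = a²Var(X) + b²Var(Y)
Var(P) = 0.33333333
Var(C) = 6.25
Var(Y) = (-1)²*0.33333333 + 1²*6.25
= 1*0.33333333 + 1*6.25 = 6.5833333

6.5833333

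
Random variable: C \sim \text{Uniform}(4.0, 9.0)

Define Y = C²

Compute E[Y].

E[C²] = Var(C) + (E[C])² = 2.0833333 + 42.25 = 44.333333

44.333333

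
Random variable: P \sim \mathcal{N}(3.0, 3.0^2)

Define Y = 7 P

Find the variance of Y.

For Y = aP + b: Var(Y) = a² * Var(P)
Var(P) = 3.0^2 = 9
Var(Y) = 7² * 9 = 49 * 9 = 441

441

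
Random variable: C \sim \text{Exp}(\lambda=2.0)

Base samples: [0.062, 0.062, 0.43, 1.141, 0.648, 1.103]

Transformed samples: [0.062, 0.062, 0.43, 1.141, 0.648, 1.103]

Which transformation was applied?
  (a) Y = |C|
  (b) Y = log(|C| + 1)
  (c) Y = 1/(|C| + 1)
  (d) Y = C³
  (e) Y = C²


Checking option (a) Y = |C|:
  C = 0.062 -> Y = 0.062 ✓
  C = 0.062 -> Y = 0.062 ✓
  C = 0.43 -> Y = 0.43 ✓
All samples match this transformation.

(a) |C|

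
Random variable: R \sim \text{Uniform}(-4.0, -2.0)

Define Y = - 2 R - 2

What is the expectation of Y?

For Y = -2R - 2:
E[Y] = -2 * E[R] - 2
E[R] = (-4 - 2)/2 = -3
E[Y] = -2 * (-3) - 2 = 4

4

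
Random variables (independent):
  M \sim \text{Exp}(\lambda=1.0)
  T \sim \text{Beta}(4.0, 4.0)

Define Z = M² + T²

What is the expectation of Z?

E[Z] = E[M²] + E[T²]
E[M²] = Var(M) + E[M]² = 1 + 1 = 2
E[T²] = Var(T) + E[T]² = 0.027777778 + 0.25 = 0.27777778
E[Z] = 2 + 0.27777778 = 2.2777778

2.2777778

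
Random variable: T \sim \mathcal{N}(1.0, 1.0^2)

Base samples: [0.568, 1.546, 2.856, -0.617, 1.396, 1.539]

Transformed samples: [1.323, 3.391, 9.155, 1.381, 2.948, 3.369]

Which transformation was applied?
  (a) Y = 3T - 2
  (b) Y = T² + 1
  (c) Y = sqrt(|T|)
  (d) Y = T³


Checking option (b) Y = T² + 1:
  T = 0.568 -> Y = 1.323 ✓
  T = 1.546 -> Y = 3.391 ✓
  T = 2.856 -> Y = 9.155 ✓
All samples match this transformation.

(b) T² + 1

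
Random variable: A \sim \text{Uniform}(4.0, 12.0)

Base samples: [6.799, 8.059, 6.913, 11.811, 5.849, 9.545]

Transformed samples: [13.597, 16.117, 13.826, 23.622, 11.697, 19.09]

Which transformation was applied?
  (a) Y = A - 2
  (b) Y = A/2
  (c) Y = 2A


Checking option (c) Y = 2A:
  A = 6.799 -> Y = 13.597 ✓
  A = 8.059 -> Y = 16.117 ✓
  A = 6.913 -> Y = 13.826 ✓
All samples match this transformation.

(c) 2A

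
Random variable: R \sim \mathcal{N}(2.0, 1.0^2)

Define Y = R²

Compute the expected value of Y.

Using E[X²] = Var(X) + (E[X])²:
E[R] = 2
Var(R) = 1.0^2 = 1
E[R²] = 1 + 2² = 1 + 4 = 5

5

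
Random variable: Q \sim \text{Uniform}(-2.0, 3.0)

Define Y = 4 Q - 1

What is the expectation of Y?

For Y = 4Q - 1:
E[Y] = 4 * E[Q] - 1
E[Q] = (-2 + 3)/2 = 0.5
E[Y] = 4 * 0.5 - 1 = 1

1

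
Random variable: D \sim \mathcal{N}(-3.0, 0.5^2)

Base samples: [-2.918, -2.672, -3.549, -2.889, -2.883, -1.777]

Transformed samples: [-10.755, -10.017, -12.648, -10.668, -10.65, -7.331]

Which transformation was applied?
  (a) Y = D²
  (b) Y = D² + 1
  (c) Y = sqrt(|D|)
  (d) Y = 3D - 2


Checking option (d) Y = 3D - 2:
  D = -2.918 -> Y = -10.755 ✓
  D = -2.672 -> Y = -10.017 ✓
  D = -3.549 -> Y = -12.648 ✓
All samples match this transformation.

(d) 3D - 2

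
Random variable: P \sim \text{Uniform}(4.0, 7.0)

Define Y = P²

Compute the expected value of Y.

Using E[X²] = Var(X) + (E[X])²:
E[P] = 5.5
Var(P) = (7 - 4)^2/12 = 0.75
E[P²] = 0.75 + 5.5² = 0.75 + 30.25 = 31

31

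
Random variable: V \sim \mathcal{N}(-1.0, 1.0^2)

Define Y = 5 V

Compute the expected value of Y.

For Y = 5V:
E[Y] = 5 * E[V]
E[V] = -1.0 = -1
E[Y] = 5 * (-1) = -5

-5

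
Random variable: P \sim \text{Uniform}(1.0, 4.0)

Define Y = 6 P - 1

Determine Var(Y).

For Y = aP + b: Var(Y) = a² * Var(P)
Var(P) = (4 - 1)^2/12 = 0.75
Var(Y) = 6² * 0.75 = 36 * 0.75 = 27

27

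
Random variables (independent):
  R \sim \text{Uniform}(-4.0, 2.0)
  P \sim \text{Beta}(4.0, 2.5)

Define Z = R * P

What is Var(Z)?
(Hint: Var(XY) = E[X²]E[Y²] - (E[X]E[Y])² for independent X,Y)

Var(XY) = E[X²]E[Y²] - (E[X]E[Y])²
E[R] = -1, Var(R) = 3
E[P] = 0.61538462, Var(P) = 0.031558185
E[R²] = 3 + (-1)² = 4
E[P²] = 0.031558185 + 0.61538462² = 0.41025641
Var(Z) = 4*0.41025641 - (-1*0.61538462)²
= 1.6410256 - 0.37869822 = 1.2623274

1.2623274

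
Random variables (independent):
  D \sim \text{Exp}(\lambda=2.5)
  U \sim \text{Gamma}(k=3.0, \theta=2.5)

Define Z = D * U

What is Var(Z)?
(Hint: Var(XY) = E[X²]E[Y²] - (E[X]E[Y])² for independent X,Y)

Var(XY) = E[X²]E[Y²] - (E[X]E[Y])²
E[D] = 0.4, Var(D) = 0.16
E[U] = 7.5, Var(U) = 18.75
E[D²] = 0.16 + 0.4² = 0.32
E[U²] = 18.75 + 7.5² = 75
Var(Z) = 0.32*75 - (0.4*7.5)²
= 24 - 9 = 15

15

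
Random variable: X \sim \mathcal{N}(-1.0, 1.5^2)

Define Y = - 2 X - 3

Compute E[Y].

For Y = -2X - 3:
E[Y] = -2 * E[X] - 3
E[X] = -1.0 = -1
E[Y] = -2 * (-1) - 3 = -1

-1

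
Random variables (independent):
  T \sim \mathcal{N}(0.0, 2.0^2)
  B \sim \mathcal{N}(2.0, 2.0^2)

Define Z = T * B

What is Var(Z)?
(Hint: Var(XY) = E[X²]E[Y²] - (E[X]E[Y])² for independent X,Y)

Var(XY) = E[X²]E[Y²] - (E[X]E[Y])²
E[T] = 0, Var(T) = 4
E[B] = 2, Var(B) = 4
E[T²] = 4 + 0² = 4
E[B²] = 4 + 2² = 8
Var(Z) = 4*8 - (0*2)²
= 32 - 0 = 32

32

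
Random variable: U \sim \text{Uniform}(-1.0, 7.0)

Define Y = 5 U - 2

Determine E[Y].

For Y = 5U - 2:
E[Y] = 5 * E[U] - 2
E[U] = (-1 + 7)/2 = 3
E[Y] = 5 * 3 - 2 = 13

13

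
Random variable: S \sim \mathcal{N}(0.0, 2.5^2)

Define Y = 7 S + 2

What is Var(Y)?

For Y = aS + b: Var(Y) = a² * Var(S)
Var(S) = 2.5^2 = 6.25
Var(Y) = 7² * 6.25 = 49 * 6.25 = 306.25

306.25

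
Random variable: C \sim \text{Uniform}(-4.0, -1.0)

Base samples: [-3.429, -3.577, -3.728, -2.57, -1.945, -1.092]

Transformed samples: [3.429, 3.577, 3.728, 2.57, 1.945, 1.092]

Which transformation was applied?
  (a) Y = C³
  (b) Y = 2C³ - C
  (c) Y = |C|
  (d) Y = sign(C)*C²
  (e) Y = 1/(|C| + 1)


Checking option (c) Y = |C|:
  C = -3.429 -> Y = 3.429 ✓
  C = -3.577 -> Y = 3.577 ✓
  C = -3.728 -> Y = 3.728 ✓
All samples match this transformation.

(c) |C|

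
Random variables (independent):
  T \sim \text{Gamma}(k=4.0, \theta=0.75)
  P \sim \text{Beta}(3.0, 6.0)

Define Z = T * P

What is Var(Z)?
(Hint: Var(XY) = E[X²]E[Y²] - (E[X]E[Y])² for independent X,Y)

Var(XY) = E[X²]E[Y²] - (E[X]E[Y])²
E[T] = 3, Var(T) = 2.25
E[P] = 0.33333333, Var(P) = 0.022222222
E[T²] = 2.25 + 3² = 11.25
E[P²] = 0.022222222 + 0.33333333² = 0.13333333
Var(Z) = 11.25*0.13333333 - (3*0.33333333)²
= 1.5 - 1 = 0.5

0.5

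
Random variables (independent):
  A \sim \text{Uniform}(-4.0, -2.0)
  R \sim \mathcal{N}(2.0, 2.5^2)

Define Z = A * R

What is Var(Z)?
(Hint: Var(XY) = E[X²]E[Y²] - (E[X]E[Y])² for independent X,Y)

Var(XY) = E[X²]E[Y²] - (E[X]E[Y])²
E[A] = -3, Var(A) = 0.33333333
E[R] = 2, Var(R) = 6.25
E[A²] = 0.33333333 + (-3)² = 9.3333333
E[R²] = 6.25 + 2² = 10.25
Var(Z) = 9.3333333*10.25 - (-3*2)²
= 95.666667 - 36 = 59.666667

59.666667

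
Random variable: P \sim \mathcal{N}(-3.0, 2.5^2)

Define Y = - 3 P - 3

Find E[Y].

For Y = -3P - 3:
E[Y] = -3 * E[P] - 3
E[P] = -3.0 = -3
E[Y] = -3 * (-3) - 3 = 6

6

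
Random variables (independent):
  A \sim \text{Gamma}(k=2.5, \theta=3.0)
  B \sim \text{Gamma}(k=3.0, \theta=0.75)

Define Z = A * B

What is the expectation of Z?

For independent RVs: E[XY] = E[X]*E[Y]
E[A] = 7.5
E[B] = 2.25
E[Z] = 7.5 * 2.25 = 16.875

16.875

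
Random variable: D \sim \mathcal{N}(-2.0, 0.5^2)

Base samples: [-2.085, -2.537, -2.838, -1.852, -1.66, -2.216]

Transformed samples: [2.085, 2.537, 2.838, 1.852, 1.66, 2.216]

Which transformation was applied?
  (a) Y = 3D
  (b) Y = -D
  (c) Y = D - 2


Checking option (b) Y = -D:
  D = -2.085 -> Y = 2.085 ✓
  D = -2.537 -> Y = 2.537 ✓
  D = -2.838 -> Y = 2.838 ✓
All samples match this transformation.

(b) -D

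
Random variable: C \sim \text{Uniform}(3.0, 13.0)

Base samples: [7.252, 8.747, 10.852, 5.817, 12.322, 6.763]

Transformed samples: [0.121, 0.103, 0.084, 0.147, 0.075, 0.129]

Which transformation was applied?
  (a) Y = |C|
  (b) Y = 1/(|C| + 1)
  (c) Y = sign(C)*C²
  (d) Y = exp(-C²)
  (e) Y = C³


Checking option (b) Y = 1/(|C| + 1):
  C = 7.252 -> Y = 0.121 ✓
  C = 8.747 -> Y = 0.103 ✓
  C = 10.852 -> Y = 0.084 ✓
All samples match this transformation.

(b) 1/(|C| + 1)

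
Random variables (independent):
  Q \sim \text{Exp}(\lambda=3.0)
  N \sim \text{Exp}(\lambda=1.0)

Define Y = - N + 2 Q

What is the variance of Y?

For independent RVs: Var(aX + bY) = a²Var(X) + b²Var(Y)
Var(Q) = 0.11111111
Var(N) = 1
Var(Y) = 2²*0.11111111 + (-1)²*1
= 4*0.11111111 + 1*1 = 1.4444444

1.4444444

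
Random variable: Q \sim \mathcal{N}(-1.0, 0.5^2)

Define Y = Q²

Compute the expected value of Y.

Using E[X²] = Var(X) + (E[X])²:
E[Q] = -1
Var(Q) = 0.5^2 = 0.25
E[Q²] = 0.25 + (-1)² = 0.25 + 1 = 1.25

1.25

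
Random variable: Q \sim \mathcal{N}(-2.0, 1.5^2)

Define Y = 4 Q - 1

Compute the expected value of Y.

For Y = 4Q - 1:
E[Y] = 4 * E[Q] - 1
E[Q] = -2.0 = -2
E[Y] = 4 * (-2) - 1 = -9

-9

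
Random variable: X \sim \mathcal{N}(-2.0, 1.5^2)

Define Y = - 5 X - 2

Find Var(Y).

For Y = aX + b: Var(Y) = a² * Var(X)
Var(X) = 1.5^2 = 2.25
Var(Y) = (-5)² * 2.25 = 25 * 2.25 = 56.25

56.25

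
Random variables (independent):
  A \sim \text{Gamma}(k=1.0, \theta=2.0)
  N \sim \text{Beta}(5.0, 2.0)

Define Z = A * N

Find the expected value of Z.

For independent RVs: E[XY] = E[X]*E[Y]
E[A] = 2
E[N] = 0.71428571
E[Z] = 2 * 0.71428571 = 1.4285714

1.4285714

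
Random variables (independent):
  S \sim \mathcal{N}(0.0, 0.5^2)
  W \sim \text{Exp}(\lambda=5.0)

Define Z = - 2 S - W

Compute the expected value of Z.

E[Z] = -2*E[S] - 1*E[W]
E[S] = 0
E[W] = 0.2
E[Z] = -2*0 - 1*0.2 = -0.2

-0.2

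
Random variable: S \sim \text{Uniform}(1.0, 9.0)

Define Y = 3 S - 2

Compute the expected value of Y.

For Y = 3S - 2:
E[Y] = 3 * E[S] - 2
E[S] = (1 + 9)/2 = 5
E[Y] = 3 * 5 - 2 = 13

13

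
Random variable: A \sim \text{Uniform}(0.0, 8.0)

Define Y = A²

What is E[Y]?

Using E[X²] = Var(X) + (E[X])²:
E[A] = 4
Var(A) = (8 - 0)^2/12 = 5.3333333
E[A²] = 5.3333333 + 4² = 5.3333333 + 16 = 21.333333

21.333333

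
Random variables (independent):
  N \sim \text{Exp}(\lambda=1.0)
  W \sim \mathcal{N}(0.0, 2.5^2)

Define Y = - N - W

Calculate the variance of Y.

For independent RVs: Var(aX + bY) = a²Var(X) + b²Var(Y)
Var(N) = 1
Var(W) = 6.25
Var(Y) = (-1)²*1 + (-1)²*6.25
= 1*1 + 1*6.25 = 7.25

7.25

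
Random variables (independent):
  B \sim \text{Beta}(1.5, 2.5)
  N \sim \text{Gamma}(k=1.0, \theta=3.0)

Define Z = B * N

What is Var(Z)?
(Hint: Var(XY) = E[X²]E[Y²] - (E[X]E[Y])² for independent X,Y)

Var(XY) = E[X²]E[Y²] - (E[X]E[Y])²
E[B] = 0.375, Var(B) = 0.046875
E[N] = 3, Var(N) = 9
E[B²] = 0.046875 + 0.375² = 0.1875
E[N²] = 9 + 3² = 18
Var(Z) = 0.1875*18 - (0.375*3)²
= 3.375 - 1.265625 = 2.109375

2.109375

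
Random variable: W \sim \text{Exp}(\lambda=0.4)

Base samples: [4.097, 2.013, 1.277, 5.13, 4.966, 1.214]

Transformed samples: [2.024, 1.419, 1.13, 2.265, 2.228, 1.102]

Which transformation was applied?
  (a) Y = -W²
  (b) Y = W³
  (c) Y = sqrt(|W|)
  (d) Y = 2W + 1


Checking option (c) Y = sqrt(|W|):
  W = 4.097 -> Y = 2.024 ✓
  W = 2.013 -> Y = 1.419 ✓
  W = 1.277 -> Y = 1.13 ✓
All samples match this transformation.

(c) sqrt(|W|)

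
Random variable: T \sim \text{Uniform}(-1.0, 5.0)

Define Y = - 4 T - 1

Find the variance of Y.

For Y = aT + b: Var(Y) = a² * Var(T)
Var(T) = (5 + 1)^2/12 = 3
Var(Y) = (-4)² * 3 = 16 * 3 = 48

48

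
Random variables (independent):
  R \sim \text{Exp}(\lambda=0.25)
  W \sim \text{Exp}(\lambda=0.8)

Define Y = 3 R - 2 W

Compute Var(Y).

For independent RVs: Var(aX + bY) = a²Var(X) + b²Var(Y)
Var(R) = 16
Var(W) = 1.5625
Var(Y) = 3²*16 + (-2)²*1.5625
= 9*16 + 4*1.5625 = 150.25

150.25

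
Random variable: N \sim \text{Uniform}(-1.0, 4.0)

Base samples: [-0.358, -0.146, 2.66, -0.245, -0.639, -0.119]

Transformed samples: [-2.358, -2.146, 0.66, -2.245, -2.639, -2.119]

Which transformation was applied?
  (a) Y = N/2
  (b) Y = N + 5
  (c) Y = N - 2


Checking option (c) Y = N - 2:
  N = -0.358 -> Y = -2.358 ✓
  N = -0.146 -> Y = -2.146 ✓
  N = 2.66 -> Y = 0.66 ✓
All samples match this transformation.

(c) N - 2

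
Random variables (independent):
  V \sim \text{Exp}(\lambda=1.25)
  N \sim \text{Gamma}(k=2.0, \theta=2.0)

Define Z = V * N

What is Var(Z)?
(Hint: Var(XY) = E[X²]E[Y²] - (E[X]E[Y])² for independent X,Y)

Var(XY) = E[X²]E[Y²] - (E[X]E[Y])²
E[V] = 0.8, Var(V) = 0.64
E[N] = 4, Var(N) = 8
E[V²] = 0.64 + 0.8² = 1.28
E[N²] = 8 + 4² = 24
Var(Z) = 1.28*24 - (0.8*4)²
= 30.72 - 10.24 = 20.48

20.48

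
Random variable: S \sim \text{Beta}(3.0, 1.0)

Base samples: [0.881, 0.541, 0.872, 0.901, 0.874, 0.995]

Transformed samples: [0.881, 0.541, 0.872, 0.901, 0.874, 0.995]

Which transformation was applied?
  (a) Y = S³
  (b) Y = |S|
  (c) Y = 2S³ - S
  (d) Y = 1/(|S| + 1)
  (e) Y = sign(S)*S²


Checking option (b) Y = |S|:
  S = 0.881 -> Y = 0.881 ✓
  S = 0.541 -> Y = 0.541 ✓
  S = 0.872 -> Y = 0.872 ✓
All samples match this transformation.

(b) |S|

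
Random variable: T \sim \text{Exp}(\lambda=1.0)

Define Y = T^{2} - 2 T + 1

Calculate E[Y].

E[Y] = 1*E[T²] - 2*E[T] + 1
E[T] = 1
E[T²] = Var(T) + (E[T])² = 1 + 1 = 2
E[Y] = 1*2 - 2*1 + 1 = 1

1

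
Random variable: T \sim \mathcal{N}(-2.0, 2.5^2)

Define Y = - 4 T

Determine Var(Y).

For Y = aT + b: Var(Y) = a² * Var(T)
Var(T) = 2.5^2 = 6.25
Var(Y) = (-4)² * 6.25 = 16 * 6.25 = 100

100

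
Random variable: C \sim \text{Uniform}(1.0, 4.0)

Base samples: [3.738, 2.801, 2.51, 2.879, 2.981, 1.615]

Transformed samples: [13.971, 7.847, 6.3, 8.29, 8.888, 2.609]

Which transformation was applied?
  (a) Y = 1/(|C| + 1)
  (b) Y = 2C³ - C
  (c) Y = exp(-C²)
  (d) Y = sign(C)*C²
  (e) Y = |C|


Checking option (d) Y = sign(C)*C²:
  C = 3.738 -> Y = 13.971 ✓
  C = 2.801 -> Y = 7.847 ✓
  C = 2.51 -> Y = 6.3 ✓
All samples match this transformation.

(d) sign(C)*C²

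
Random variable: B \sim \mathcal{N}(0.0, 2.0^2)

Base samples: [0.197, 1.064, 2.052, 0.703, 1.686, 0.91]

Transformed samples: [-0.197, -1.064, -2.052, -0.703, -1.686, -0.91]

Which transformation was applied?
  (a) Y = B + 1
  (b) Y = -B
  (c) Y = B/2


Checking option (b) Y = -B:
  B = 0.197 -> Y = -0.197 ✓
  B = 1.064 -> Y = -1.064 ✓
  B = 2.052 -> Y = -2.052 ✓
All samples match this transformation.

(b) -B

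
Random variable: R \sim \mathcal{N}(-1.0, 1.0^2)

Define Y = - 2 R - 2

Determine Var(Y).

For Y = aR + b: Var(Y) = a² * Var(R)
Var(R) = 1.0^2 = 1
Var(Y) = (-2)² * 1 = 4 * 1 = 4

4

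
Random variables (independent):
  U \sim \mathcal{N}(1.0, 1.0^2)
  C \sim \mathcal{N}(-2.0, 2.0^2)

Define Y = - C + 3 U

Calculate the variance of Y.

For independent RVs: Var(aX + bY) = a²Var(X) + b²Var(Y)
Var(U) = 1
Var(C) = 4
Var(Y) = 3²*1 + (-1)²*4
= 9*1 + 1*4 = 13

13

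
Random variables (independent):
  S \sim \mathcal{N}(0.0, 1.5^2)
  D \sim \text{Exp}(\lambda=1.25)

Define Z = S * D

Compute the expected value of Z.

For independent RVs: E[XY] = E[X]*E[Y]
E[S] = 0
E[D] = 0.8
E[Z] = 0 * 0.8 = 0

0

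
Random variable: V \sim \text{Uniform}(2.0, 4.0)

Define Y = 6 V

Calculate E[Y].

For Y = 6V:
E[Y] = 6 * E[V]
E[V] = (2 + 4)/2 = 3
E[Y] = 6 * 3 = 18

18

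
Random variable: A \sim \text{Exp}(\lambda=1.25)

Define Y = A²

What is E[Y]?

Using E[X²] = Var(X) + (E[X])²:
E[A] = 0.8
Var(A) = 1/1.25^2 = 0.64
E[A²] = 0.64 + 0.8² = 0.64 + 0.64 = 1.28

1.28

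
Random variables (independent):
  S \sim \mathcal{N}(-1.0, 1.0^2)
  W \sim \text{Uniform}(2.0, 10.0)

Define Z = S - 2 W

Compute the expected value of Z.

E[Z] = 1*E[S] - 2*E[W]
E[S] = -1
E[W] = 6
E[Z] = 1*(-1) - 2*6 = -13

-13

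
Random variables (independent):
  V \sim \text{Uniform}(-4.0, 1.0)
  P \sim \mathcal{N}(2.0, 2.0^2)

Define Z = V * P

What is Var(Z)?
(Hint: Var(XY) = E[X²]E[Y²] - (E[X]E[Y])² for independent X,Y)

Var(XY) = E[X²]E[Y²] - (E[X]E[Y])²
E[V] = -1.5, Var(V) = 2.0833333
E[P] = 2, Var(P) = 4
E[V²] = 2.0833333 + (-1.5)² = 4.3333333
E[P²] = 4 + 2² = 8
Var(Z) = 4.3333333*8 - (-1.5*2)²
= 34.666667 - 9 = 25.666667

25.666667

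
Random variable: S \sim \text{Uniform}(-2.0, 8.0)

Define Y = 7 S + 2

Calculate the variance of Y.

For Y = aS + b: Var(Y) = a² * Var(S)
Var(S) = (8 + 2)^2/12 = 8.3333333
Var(Y) = 7² * 8.3333333 = 49 * 8.3333333 = 408.33333

408.33333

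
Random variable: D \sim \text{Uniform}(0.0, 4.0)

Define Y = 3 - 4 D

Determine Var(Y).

For Y = aD + b: Var(Y) = a² * Var(D)
Var(D) = (4 - 0)^2/12 = 1.3333333
Var(Y) = (-4)² * 1.3333333 = 16 * 1.3333333 = 21.333333

21.333333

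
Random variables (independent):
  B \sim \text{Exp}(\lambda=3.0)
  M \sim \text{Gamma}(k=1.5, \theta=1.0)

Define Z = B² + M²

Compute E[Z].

E[Z] = E[B²] + E[M²]
E[B²] = Var(B) + E[B]² = 0.11111111 + 0.11111111 = 0.22222222
E[M²] = Var(M) + E[M]² = 1.5 + 2.25 = 3.75
E[Z] = 0.22222222 + 3.75 = 3.9722222

3.9722222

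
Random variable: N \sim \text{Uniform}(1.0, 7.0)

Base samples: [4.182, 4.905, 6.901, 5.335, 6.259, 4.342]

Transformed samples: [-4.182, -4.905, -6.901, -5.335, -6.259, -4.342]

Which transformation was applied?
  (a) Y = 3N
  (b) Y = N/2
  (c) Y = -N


Checking option (c) Y = -N:
  N = 4.182 -> Y = -4.182 ✓
  N = 4.905 -> Y = -4.905 ✓
  N = 6.901 -> Y = -6.901 ✓
All samples match this transformation.

(c) -N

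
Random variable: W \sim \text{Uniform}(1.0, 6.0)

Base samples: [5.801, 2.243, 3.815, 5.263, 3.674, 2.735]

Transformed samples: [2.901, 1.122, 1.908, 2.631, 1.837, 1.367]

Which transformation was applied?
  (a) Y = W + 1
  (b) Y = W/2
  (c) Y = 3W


Checking option (b) Y = W/2:
  W = 5.801 -> Y = 2.901 ✓
  W = 2.243 -> Y = 1.122 ✓
  W = 3.815 -> Y = 1.908 ✓
All samples match this transformation.

(b) W/2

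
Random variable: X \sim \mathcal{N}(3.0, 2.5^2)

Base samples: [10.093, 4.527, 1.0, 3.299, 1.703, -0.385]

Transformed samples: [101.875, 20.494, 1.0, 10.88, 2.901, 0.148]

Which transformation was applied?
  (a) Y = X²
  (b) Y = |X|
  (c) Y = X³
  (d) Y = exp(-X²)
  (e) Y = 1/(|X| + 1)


Checking option (a) Y = X²:
  X = 10.093 -> Y = 101.875 ✓
  X = 4.527 -> Y = 20.494 ✓
  X = 1.0 -> Y = 1.0 ✓
All samples match this transformation.

(a) X²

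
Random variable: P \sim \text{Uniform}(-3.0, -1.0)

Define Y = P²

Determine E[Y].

Using E[X²] = Var(X) + (E[X])²:
E[P] = -2
Var(P) = (-1 + 3)^2/12 = 0.33333333
E[P²] = 0.33333333 + (-2)² = 0.33333333 + 4 = 4.3333333

4.3333333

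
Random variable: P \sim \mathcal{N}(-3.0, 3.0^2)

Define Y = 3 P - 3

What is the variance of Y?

For Y = aP + b: Var(Y) = a² * Var(P)
Var(P) = 3.0^2 = 9
Var(Y) = 3² * 9 = 9 * 9 = 81

81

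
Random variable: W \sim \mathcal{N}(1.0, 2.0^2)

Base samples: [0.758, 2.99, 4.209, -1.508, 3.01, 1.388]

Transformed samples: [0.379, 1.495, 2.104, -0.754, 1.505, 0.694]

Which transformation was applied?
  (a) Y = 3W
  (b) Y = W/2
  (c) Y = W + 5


Checking option (b) Y = W/2:
  W = 0.758 -> Y = 0.379 ✓
  W = 2.99 -> Y = 1.495 ✓
  W = 4.209 -> Y = 2.104 ✓
All samples match this transformation.

(b) W/2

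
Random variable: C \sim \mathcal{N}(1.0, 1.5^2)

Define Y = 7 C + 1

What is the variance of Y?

For Y = aC + b: Var(Y) = a² * Var(C)
Var(C) = 1.5^2 = 2.25
Var(Y) = 7² * 2.25 = 49 * 2.25 = 110.25

110.25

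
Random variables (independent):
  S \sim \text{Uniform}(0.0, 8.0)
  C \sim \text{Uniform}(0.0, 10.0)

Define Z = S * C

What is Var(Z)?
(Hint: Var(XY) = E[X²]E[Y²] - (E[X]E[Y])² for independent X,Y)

Var(XY) = E[X²]E[Y²] - (E[X]E[Y])²
E[S] = 4, Var(S) = 5.3333333
E[C] = 5, Var(C) = 8.3333333
E[S²] = 5.3333333 + 4² = 21.333333
E[C²] = 8.3333333 + 5² = 33.333333
Var(Z) = 21.333333*33.333333 - (4*5)²
= 711.11111 - 400 = 311.11111

311.11111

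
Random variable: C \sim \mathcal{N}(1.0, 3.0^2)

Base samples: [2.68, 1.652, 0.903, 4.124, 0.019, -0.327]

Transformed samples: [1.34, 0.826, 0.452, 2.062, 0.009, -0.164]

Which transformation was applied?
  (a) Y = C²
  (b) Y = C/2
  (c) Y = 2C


Checking option (b) Y = C/2:
  C = 2.68 -> Y = 1.34 ✓
  C = 1.652 -> Y = 0.826 ✓
  C = 0.903 -> Y = 0.452 ✓
All samples match this transformation.

(b) C/2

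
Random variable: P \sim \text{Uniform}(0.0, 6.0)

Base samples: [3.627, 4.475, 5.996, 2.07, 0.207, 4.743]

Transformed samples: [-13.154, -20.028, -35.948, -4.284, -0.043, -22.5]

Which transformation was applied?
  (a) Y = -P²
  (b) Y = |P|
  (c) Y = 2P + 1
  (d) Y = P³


Checking option (a) Y = -P²:
  P = 3.627 -> Y = -13.154 ✓
  P = 4.475 -> Y = -20.028 ✓
  P = 5.996 -> Y = -35.948 ✓
All samples match this transformation.

(a) -P²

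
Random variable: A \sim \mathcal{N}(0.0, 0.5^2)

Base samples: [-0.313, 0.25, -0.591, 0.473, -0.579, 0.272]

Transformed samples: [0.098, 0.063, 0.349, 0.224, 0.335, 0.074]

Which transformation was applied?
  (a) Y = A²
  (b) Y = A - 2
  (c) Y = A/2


Checking option (a) Y = A²:
  A = -0.313 -> Y = 0.098 ✓
  A = 0.25 -> Y = 0.063 ✓
  A = -0.591 -> Y = 0.349 ✓
All samples match this transformation.

(a) A²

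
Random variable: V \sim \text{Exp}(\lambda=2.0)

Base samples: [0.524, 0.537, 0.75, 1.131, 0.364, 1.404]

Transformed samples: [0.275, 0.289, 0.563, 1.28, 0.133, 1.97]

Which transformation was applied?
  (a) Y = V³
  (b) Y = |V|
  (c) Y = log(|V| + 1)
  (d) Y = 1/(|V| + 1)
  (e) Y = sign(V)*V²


Checking option (e) Y = sign(V)*V²:
  V = 0.524 -> Y = 0.275 ✓
  V = 0.537 -> Y = 0.289 ✓
  V = 0.75 -> Y = 0.563 ✓
All samples match this transformation.

(e) sign(V)*V²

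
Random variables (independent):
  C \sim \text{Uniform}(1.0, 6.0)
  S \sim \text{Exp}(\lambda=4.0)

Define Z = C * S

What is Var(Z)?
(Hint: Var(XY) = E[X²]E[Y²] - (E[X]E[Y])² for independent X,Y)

Var(XY) = E[X²]E[Y²] - (E[X]E[Y])²
E[C] = 3.5, Var(C) = 2.0833333
E[S] = 0.25, Var(S) = 0.0625
E[C²] = 2.0833333 + 3.5² = 14.333333
E[S²] = 0.0625 + 0.25² = 0.125
Var(Z) = 14.333333*0.125 - (3.5*0.25)²
= 1.7916667 - 0.765625 = 1.0260417

1.0260417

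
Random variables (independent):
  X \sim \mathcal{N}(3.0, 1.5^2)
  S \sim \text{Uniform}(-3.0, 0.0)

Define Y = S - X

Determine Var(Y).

For independent RVs: Var(aX + bY) = a²Var(X) + b²Var(Y)
Var(X) = 2.25
Var(S) = 0.75
Var(Y) = (-1)²*2.25 + 1²*0.75
= 1*2.25 + 1*0.75 = 3

3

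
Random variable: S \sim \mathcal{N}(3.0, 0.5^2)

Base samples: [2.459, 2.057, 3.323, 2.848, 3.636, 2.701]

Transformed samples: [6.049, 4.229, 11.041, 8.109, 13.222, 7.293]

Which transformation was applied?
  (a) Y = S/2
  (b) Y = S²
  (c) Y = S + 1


Checking option (b) Y = S²:
  S = 2.459 -> Y = 6.049 ✓
  S = 2.057 -> Y = 4.229 ✓
  S = 3.323 -> Y = 11.041 ✓
All samples match this transformation.

(b) S²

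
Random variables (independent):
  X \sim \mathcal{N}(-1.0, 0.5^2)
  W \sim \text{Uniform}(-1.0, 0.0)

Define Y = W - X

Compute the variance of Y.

For independent RVs: Var(aX + bY) = a²Var(X) + b²Var(Y)
Var(X) = 0.25
Var(W) = 0.083333333
Var(Y) = (-1)²*0.25 + 1²*0.083333333
= 1*0.25 + 1*0.083333333 = 0.33333333

0.33333333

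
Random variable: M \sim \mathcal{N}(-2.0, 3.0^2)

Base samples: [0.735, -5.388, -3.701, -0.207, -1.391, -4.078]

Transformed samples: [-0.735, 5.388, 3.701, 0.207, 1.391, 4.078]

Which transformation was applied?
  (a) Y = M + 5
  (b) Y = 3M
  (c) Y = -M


Checking option (c) Y = -M:
  M = 0.735 -> Y = -0.735 ✓
  M = -5.388 -> Y = 5.388 ✓
  M = -3.701 -> Y = 3.701 ✓
All samples match this transformation.

(c) -M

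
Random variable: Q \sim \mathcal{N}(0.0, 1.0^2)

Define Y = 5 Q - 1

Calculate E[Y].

For Y = 5Q - 1:
E[Y] = 5 * E[Q] - 1
E[Q] = 0.0 = 0
E[Y] = 5 * 0 - 1 = -1

-1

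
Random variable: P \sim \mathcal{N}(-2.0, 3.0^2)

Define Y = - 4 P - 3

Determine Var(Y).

For Y = aP + b: Var(Y) = a² * Var(P)
Var(P) = 3.0^2 = 9
Var(Y) = (-4)² * 9 = 16 * 9 = 144

144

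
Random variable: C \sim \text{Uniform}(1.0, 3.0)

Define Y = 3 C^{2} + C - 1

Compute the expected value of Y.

E[Y] = 3*E[C²] + 1*E[C] - 1
E[C] = 2
E[C²] = Var(C) + (E[C])² = 0.33333333 + 4 = 4.3333333
E[Y] = 3*4.3333333 + 1*2 - 1 = 14

14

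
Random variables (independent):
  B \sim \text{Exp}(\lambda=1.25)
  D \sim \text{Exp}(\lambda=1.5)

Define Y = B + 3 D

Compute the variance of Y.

For independent RVs: Var(aX + bY) = a²Var(X) + b²Var(Y)
Var(B) = 0.64
Var(D) = 0.44444444
Var(Y) = 1²*0.64 + 3²*0.44444444
= 1*0.64 + 9*0.44444444 = 4.64

4.64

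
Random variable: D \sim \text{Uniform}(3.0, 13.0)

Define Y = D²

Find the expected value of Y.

E[D²] = Var(D) + (E[D])² = 8.3333333 + 64 = 72.333333

72.333333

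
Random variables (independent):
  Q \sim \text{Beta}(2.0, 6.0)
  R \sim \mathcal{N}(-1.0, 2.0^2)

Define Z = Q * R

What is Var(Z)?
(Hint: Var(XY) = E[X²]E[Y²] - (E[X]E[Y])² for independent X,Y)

Var(XY) = E[X²]E[Y²] - (E[X]E[Y])²
E[Q] = 0.25, Var(Q) = 0.020833333
E[R] = -1, Var(R) = 4
E[Q²] = 0.020833333 + 0.25² = 0.083333333
E[R²] = 4 + (-1)² = 5
Var(Z) = 0.083333333*5 - (0.25*(-1))²
= 0.41666667 - 0.0625 = 0.35416667

0.35416667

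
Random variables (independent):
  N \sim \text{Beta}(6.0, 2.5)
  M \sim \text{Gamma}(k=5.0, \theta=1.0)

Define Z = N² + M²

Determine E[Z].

E[Z] = E[N²] + E[M²]
E[N²] = Var(N) + E[N]² = 0.021853943 + 0.4982699 = 0.52012384
E[M²] = Var(M) + E[M]² = 5 + 25 = 30
E[Z] = 0.52012384 + 30 = 30.520124

30.520124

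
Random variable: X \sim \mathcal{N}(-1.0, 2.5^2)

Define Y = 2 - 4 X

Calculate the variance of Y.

For Y = aX + b: Var(Y) = a² * Var(X)
Var(X) = 2.5^2 = 6.25
Var(Y) = (-4)² * 6.25 = 16 * 6.25 = 100

100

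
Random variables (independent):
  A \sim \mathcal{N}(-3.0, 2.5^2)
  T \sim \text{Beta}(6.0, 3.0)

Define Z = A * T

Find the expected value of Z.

For independent RVs: E[XY] = E[X]*E[Y]
E[A] = -3
E[T] = 0.66666667
E[Z] = -3 * 0.66666667 = -2

-2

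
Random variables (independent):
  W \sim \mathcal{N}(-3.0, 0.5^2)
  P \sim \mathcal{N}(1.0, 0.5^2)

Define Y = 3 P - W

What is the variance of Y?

For independent RVs: Var(aX + bY) = a²Var(X) + b²Var(Y)
Var(W) = 0.25
Var(P) = 0.25
Var(Y) = (-1)²*0.25 + 3²*0.25
= 1*0.25 + 9*0.25 = 2.5

2.5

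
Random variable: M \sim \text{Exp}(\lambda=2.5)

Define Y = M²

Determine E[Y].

E[M²] = Var(M) + (E[M])² = 0.16 + 0.16 = 0.32

0.32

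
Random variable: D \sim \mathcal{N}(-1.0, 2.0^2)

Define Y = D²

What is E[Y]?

Using E[X²] = Var(X) + (E[X])²:
E[D] = -1
Var(D) = 2.0^2 = 4
E[D²] = 4 + (-1)² = 4 + 1 = 5

5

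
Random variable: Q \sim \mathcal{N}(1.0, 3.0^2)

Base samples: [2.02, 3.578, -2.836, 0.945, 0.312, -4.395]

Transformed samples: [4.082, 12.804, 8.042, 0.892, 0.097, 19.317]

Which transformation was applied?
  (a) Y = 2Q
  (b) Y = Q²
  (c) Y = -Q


Checking option (b) Y = Q²:
  Q = 2.02 -> Y = 4.082 ✓
  Q = 3.578 -> Y = 12.804 ✓
  Q = -2.836 -> Y = 8.042 ✓
All samples match this transformation.

(b) Q²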